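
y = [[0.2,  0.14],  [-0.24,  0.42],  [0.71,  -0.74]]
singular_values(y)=[1.13, 0.27]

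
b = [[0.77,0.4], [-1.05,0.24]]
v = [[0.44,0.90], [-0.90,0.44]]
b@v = [[-0.02, 0.87], [-0.68, -0.84]]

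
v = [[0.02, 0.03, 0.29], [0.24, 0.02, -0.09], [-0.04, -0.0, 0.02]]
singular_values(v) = [0.32, 0.23, 0.0]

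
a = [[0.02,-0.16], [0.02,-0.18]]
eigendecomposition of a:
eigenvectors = [[0.99, 0.66], [0.11, 0.75]]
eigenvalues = [0.0, -0.16]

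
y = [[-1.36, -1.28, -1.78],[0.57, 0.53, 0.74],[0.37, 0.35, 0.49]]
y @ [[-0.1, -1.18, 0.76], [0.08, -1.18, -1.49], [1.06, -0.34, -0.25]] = [[-1.85, 3.72, 1.32],  [0.77, -1.55, -0.54],  [0.51, -1.02, -0.36]]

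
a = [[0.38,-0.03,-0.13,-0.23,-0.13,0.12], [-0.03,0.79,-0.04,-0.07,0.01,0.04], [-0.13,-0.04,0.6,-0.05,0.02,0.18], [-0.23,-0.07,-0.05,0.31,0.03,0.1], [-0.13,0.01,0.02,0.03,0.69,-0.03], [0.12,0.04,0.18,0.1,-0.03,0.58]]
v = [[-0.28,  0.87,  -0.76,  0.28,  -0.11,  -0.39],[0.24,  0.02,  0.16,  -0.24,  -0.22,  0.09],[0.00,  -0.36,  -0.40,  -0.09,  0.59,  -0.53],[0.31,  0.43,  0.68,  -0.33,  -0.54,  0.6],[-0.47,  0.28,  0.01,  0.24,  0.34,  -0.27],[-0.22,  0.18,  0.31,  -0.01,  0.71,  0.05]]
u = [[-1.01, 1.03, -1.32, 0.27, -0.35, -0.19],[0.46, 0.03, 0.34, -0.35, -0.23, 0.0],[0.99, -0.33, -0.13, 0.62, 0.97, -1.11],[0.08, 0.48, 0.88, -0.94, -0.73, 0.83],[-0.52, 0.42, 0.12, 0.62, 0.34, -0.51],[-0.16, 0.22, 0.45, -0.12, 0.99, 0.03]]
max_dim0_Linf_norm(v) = 0.87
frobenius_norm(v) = 2.35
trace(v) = -0.60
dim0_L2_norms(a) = [0.5, 0.8, 0.64, 0.41, 0.7, 0.63]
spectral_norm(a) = 0.81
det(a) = 0.00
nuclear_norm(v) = 4.49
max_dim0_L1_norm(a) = 1.05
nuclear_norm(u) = 7.41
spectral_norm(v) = 1.71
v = u @ a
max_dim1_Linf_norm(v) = 0.87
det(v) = -0.00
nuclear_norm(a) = 3.35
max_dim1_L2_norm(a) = 0.8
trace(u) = -1.68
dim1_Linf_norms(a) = [0.38, 0.79, 0.6, 0.31, 0.69, 0.58]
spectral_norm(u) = 2.50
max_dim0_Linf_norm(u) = 1.32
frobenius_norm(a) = 1.53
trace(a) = 3.35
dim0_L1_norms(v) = [1.52, 2.14, 2.32, 1.19, 2.51, 1.93]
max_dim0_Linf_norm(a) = 0.79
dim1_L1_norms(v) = [2.69, 0.97, 1.97, 2.89, 1.61, 1.48]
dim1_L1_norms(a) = [1.02, 0.98, 1.02, 0.79, 0.91, 1.05]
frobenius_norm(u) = 3.72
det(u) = 0.23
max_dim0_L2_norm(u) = 1.69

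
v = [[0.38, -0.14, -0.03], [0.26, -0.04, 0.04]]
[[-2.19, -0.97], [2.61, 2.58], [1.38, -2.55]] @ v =[[-1.08, 0.35, 0.03], [1.66, -0.47, 0.02], [-0.14, -0.09, -0.14]]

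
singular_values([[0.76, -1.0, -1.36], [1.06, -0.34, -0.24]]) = [2.04, 0.74]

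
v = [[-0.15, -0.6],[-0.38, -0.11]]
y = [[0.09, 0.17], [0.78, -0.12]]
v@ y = [[-0.48, 0.05], [-0.12, -0.05]]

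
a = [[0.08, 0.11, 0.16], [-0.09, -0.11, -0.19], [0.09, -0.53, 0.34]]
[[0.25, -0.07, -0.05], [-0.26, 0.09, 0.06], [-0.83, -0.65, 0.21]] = a @ [[-0.82,-1.06,0.88], [1.85,0.77,-0.51], [0.67,-0.43,-0.42]]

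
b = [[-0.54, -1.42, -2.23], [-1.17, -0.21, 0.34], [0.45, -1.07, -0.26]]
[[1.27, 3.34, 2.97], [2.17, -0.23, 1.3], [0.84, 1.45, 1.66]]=b@ [[-1.36, 0.15, -0.76], [-1.54, -1.09, -1.88], [0.74, -0.84, 0.05]]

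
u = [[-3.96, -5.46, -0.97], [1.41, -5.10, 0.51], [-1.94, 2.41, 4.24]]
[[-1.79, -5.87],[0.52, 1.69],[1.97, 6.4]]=u @ [[0.27, 0.89], [0.03, 0.1], [0.57, 1.86]]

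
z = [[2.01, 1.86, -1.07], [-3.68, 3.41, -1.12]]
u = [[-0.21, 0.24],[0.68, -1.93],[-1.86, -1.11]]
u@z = [[-1.31, 0.43, -0.04], [8.47, -5.32, 1.43], [0.35, -7.24, 3.23]]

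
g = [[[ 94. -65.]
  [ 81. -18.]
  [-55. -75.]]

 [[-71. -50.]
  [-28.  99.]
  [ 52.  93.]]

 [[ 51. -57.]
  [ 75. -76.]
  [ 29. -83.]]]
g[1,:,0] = [-71.0, -28.0, 52.0]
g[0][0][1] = -65.0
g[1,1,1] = 99.0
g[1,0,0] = -71.0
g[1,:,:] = [[-71.0, -50.0], [-28.0, 99.0], [52.0, 93.0]]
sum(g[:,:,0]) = 228.0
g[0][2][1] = -75.0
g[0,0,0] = 94.0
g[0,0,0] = 94.0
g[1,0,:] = [-71.0, -50.0]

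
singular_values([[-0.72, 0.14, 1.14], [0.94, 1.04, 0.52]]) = [1.5, 1.35]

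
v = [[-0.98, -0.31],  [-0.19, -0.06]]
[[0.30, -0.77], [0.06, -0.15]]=v @ [[-0.31,0.61], [0.0,0.55]]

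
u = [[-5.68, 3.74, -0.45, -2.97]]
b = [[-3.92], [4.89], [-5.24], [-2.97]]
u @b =[[51.73]]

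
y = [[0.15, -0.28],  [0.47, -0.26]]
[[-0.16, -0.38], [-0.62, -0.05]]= y @ [[-1.42,  0.91], [-0.19,  1.83]]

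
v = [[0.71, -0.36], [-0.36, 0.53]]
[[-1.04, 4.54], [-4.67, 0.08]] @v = [[-2.37,2.78],  [-3.34,1.72]]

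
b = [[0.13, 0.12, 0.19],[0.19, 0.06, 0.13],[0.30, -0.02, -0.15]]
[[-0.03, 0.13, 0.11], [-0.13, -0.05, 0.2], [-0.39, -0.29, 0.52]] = b@ [[-1.06,-0.88,1.38], [0.19,2.21,0.69], [0.46,-0.09,-0.81]]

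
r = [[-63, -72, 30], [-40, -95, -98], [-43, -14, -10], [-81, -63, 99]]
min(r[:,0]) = -81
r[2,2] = -10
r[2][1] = -14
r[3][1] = -63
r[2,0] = -43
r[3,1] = -63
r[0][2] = 30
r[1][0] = -40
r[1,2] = -98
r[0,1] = -72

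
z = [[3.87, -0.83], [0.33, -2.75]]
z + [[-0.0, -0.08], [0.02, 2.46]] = [[3.87, -0.91],[0.35, -0.29]]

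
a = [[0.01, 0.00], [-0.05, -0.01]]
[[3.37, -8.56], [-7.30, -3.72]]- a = [[3.36,-8.56], [-7.25,-3.71]]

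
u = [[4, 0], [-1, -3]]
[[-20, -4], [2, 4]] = u @ [[-5, -1], [1, -1]]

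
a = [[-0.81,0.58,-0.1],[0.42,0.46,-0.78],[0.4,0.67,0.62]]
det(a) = -0.996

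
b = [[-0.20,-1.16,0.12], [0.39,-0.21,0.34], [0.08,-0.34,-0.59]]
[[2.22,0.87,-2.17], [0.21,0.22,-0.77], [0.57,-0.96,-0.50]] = b @ [[-0.48, -1.12, -0.61], [-1.83, -0.38, 1.94], [0.03, 1.70, -0.36]]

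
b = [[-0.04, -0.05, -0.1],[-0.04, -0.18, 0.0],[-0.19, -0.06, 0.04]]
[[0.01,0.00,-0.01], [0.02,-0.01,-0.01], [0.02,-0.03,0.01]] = b@[[-0.09, 0.12, -0.05], [-0.07, 0.05, 0.08], [-0.06, -0.08, 0.12]]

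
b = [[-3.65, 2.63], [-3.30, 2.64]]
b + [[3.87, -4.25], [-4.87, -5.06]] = [[0.22, -1.62],[-8.17, -2.42]]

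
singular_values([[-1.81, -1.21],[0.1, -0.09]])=[2.18, 0.13]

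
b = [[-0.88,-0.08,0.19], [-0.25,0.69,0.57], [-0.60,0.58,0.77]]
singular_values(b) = [1.54, 0.77, 0.1]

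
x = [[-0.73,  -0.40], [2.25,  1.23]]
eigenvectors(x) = [[-0.48, 0.31], [0.88, -0.95]]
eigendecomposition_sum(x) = [[0.01, 0.0], [-0.02, -0.01]] + [[-0.74,-0.4], [2.27,1.24]]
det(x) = 0.00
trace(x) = 0.50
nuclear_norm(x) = 2.70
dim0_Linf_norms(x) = [2.25, 1.23]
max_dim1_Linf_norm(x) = 2.25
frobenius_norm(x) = 2.70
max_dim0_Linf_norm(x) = 2.25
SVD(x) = [[-0.31,0.95],[0.95,0.31]] @ diag([2.6959783740333663, 0.0007789379989939237]) @ [[0.88,0.48], [0.48,-0.88]]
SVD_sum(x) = [[-0.73, -0.40], [2.25, 1.23]] + [[0.00,-0.0], [0.00,-0.0]]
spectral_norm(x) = 2.70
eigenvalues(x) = [0.0, 0.5]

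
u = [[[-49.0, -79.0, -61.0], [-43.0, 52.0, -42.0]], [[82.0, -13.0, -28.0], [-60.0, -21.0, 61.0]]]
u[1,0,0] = 82.0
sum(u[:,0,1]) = -92.0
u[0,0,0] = -49.0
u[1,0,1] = -13.0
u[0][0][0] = -49.0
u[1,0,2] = -28.0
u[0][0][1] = -79.0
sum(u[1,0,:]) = 41.0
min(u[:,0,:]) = -79.0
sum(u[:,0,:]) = -148.0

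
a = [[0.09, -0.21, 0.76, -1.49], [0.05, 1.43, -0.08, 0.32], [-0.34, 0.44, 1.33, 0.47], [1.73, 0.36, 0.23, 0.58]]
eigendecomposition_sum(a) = [[(0.05+0.86j), -0.04+0.11j, (0.32-0.12j), -0.76+0.11j], [(-0.08-0.12j), -0.00-0.02j, (-0.03+0.05j), (0.1-0.08j)], [-0.27-0.03j, -0.03-0.02j, 0.02+0.11j, 0.01-0.24j], [0.83-0.15j, (0.11+0.02j), (-0.16-0.3j), 0.20+0.73j]] + [[0.05-0.86j, (-0.04-0.11j), 0.32+0.12j, -0.76-0.11j],[(-0.08+0.12j), -0.00+0.02j, -0.03-0.05j, (0.1+0.08j)],[(-0.27+0.03j), (-0.03+0.02j), (0.02-0.11j), 0.01+0.24j],[(0.83+0.15j), 0.11-0.02j, -0.16+0.30j, 0.20-0.73j]] + [[0.02-0.00j, (0.13+0j), 0.05+0.00j, 0.03+0.00j], [(0.11-0j), (0.61+0j), 0.22+0.00j, 0.13+0.00j], [(0.41-0j), 2.20+0.00j, 0.80+0.00j, 0.46+0.00j], [(0.17-0j), (0.91+0j), 0.33+0.00j, 0.19+0.00j]] + [[(-0.03-0j), -0.26-0.00j, 0.07-0.00j, -0.00-0.00j], [0.10+0.00j, (0.83+0j), (-0.24+0j), 0j], [-0.21-0.00j, (-1.7-0j), (0.48-0j), (-0-0j)], [(-0.1-0j), -0.78-0.00j, (0.22-0j), (-0-0j)]]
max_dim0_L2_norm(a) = 1.77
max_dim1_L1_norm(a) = 2.9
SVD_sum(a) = [[-0.58,-0.54,0.03,-0.68], [0.54,0.5,-0.02,0.64], [0.17,0.16,-0.01,0.2], [0.85,0.78,-0.04,0.99]] + [[0.13, 0.31, 0.98, -0.32], [0.03, 0.07, 0.22, -0.07], [0.14, 0.32, 1.03, -0.34], [0.04, 0.10, 0.32, -0.10]] + [[0.52, -0.27, -0.06, -0.23], [-0.55, 0.29, 0.07, 0.25], [-0.64, 0.33, 0.08, 0.29], [0.85, -0.44, -0.1, -0.38]] + [[0.02, 0.29, -0.18, -0.25],[0.03, 0.57, -0.34, -0.49],[-0.02, -0.37, 0.22, 0.32],[-0.00, -0.09, 0.05, 0.08]]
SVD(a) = [[0.5, -0.66, -0.40, -0.39],[-0.46, -0.15, 0.43, -0.76],[-0.15, -0.7, 0.49, 0.50],[-0.72, -0.22, -0.65, 0.12]] @ diag([2.110824791017553, 1.6313567317467086, 1.5874684247058903, 1.0862494722540486]) @ [[-0.56, -0.52, 0.02, -0.65], [-0.12, -0.28, -0.9, 0.3], [-0.82, 0.42, 0.1, 0.37], [-0.04, -0.69, 0.42, 0.59]]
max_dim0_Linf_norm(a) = 1.73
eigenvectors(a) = [[(0.69+0j), 0.69-0.00j, 0.05+0.00j, (0.13+0j)], [-0.10+0.06j, (-0.1-0.06j), (0.25+0j), -0.40+0.00j], [(-0.04+0.21j), -0.04-0.21j, (0.89+0j), 0.82+0.00j], [-0.09-0.67j, (-0.09+0.67j), 0.37+0.00j, (0.38+0j)]]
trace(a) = 3.43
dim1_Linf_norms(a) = [1.49, 1.43, 1.33, 1.73]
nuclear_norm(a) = 6.42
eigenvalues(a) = [(0.26+1.67j), (0.26-1.67j), (1.63+0j), (1.28+0j)]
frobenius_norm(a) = 3.29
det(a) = 5.94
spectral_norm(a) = 2.11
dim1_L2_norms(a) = [1.69, 1.47, 1.52, 1.87]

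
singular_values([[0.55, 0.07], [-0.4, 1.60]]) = [1.65, 0.55]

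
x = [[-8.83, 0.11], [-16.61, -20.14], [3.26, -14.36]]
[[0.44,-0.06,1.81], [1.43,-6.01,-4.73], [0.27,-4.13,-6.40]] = x @ [[-0.05,0.01,-0.20], [-0.03,0.29,0.40]]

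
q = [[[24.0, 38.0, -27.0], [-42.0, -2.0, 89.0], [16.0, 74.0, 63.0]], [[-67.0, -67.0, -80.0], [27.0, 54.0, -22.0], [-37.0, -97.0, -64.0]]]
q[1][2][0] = -37.0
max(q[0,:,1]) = 74.0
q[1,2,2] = -64.0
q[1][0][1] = -67.0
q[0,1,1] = -2.0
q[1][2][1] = -97.0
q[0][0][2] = -27.0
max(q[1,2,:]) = -37.0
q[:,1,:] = [[-42.0, -2.0, 89.0], [27.0, 54.0, -22.0]]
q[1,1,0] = 27.0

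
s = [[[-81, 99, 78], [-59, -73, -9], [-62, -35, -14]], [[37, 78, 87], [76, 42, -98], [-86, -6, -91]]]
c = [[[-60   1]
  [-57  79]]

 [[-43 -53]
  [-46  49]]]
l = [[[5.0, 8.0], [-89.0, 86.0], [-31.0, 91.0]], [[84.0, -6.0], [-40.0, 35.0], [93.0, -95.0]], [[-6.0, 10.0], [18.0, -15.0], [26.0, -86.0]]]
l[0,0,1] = 8.0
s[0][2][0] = -62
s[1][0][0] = 37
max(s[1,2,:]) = -6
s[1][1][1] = 42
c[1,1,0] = -46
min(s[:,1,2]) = -98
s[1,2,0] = -86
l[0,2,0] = -31.0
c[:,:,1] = [[1, 79], [-53, 49]]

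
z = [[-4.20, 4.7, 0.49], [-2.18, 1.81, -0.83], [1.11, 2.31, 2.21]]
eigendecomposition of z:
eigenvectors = [[-0.85+0.00j, (0.09-0.37j), (0.09+0.37j)], [-0.36+0.00j, (0.32-0.39j), (0.32+0.39j)], [0.38+0.00j, (-0.77+0j), (-0.77-0j)]]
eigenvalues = [(-2.42+0j), (1.12+1.7j), (1.12-1.7j)]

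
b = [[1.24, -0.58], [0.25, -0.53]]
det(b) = -0.51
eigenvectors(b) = [[0.99, 0.33], [0.15, 0.95]]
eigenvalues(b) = [1.15, -0.44]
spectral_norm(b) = 1.45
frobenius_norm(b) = 1.49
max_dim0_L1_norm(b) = 1.49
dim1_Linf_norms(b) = [1.24, 0.53]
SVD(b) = [[-0.94, -0.33],[-0.33, 0.94]] @ diag([1.4463726621239454, 0.35412726845089365]) @ [[-0.87, 0.50], [-0.5, -0.87]]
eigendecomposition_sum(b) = [[1.22, -0.42], [0.18, -0.06]] + [[0.02, -0.16], [0.07, -0.47]]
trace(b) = 0.71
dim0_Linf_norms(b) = [1.24, 0.58]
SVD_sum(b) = [[1.18,  -0.68], [0.42,  -0.24]] + [[0.06, 0.1], [-0.17, -0.29]]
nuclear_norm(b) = 1.80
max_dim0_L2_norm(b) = 1.26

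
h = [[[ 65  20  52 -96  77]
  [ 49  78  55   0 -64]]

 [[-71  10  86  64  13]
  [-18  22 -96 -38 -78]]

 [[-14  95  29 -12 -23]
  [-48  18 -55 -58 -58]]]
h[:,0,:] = [[65, 20, 52, -96, 77], [-71, 10, 86, 64, 13], [-14, 95, 29, -12, -23]]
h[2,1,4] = -58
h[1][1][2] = -96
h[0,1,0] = 49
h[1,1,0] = -18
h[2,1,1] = 18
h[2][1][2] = -55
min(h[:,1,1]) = 18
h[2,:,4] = [-23, -58]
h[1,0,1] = 10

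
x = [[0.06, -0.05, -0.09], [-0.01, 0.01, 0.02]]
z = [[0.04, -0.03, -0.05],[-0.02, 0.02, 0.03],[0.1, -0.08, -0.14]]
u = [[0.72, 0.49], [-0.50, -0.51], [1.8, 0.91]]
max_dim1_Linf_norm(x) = 0.09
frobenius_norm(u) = 2.31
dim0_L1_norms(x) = [0.07, 0.06, 0.11]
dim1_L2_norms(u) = [0.87, 0.71, 2.02]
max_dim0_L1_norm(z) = 0.22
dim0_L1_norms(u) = [3.02, 1.91]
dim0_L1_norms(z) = [0.16, 0.13, 0.22]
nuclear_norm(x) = 0.12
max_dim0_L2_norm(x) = 0.09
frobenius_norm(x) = 0.12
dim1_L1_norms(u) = [1.21, 1.01, 2.71]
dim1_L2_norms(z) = [0.07, 0.04, 0.19]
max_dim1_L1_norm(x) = 0.2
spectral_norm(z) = 0.21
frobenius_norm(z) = 0.21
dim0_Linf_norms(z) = [0.1, 0.08, 0.14]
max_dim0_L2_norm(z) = 0.15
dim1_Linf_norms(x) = [0.09, 0.02]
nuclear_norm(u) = 2.53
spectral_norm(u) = 2.30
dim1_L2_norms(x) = [0.12, 0.02]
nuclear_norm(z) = 0.21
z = u @ x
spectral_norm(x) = 0.12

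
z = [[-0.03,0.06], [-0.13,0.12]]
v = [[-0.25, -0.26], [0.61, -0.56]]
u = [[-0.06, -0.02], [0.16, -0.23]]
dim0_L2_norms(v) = [0.66, 0.62]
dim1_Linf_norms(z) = [0.06, 0.13]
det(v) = 0.30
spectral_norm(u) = 0.28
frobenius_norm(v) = 0.90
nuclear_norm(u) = 0.34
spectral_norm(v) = 0.83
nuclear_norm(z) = 0.21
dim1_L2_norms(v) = [0.36, 0.83]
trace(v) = -0.81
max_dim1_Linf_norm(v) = 0.61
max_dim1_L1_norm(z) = 0.25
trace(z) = 0.09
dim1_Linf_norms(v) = [0.26, 0.61]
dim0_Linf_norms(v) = [0.61, 0.56]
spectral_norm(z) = 0.19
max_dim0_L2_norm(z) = 0.13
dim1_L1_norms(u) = [0.08, 0.39]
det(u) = 0.02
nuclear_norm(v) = 1.19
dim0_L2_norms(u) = [0.17, 0.23]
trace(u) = -0.29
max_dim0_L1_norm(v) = 0.86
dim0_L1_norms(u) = [0.22, 0.25]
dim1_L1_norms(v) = [0.51, 1.17]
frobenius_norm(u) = 0.29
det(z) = 0.00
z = v @ u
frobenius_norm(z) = 0.19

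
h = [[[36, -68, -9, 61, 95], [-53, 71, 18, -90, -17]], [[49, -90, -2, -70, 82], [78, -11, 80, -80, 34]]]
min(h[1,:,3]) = -80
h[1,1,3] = -80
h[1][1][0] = 78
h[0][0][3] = 61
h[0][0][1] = -68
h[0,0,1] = -68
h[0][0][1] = -68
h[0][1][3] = -90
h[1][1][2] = 80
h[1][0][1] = -90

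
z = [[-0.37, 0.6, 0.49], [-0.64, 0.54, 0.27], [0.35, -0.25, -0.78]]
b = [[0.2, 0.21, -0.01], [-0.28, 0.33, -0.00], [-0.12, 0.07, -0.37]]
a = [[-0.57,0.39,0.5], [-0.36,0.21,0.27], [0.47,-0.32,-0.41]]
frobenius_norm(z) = 1.52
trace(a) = -0.77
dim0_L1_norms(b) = [0.6, 0.61, 0.38]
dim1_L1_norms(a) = [1.46, 0.84, 1.2]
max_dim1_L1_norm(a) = 1.46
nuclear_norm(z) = 2.09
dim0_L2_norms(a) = [0.82, 0.55, 0.7]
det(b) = -0.05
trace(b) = 0.16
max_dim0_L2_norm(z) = 0.96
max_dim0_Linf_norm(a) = 0.57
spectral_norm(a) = 1.21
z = b + a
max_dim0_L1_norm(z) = 1.54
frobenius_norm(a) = 1.21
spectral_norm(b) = 0.48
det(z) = -0.13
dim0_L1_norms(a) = [1.4, 0.92, 1.18]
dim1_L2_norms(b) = [0.29, 0.43, 0.4]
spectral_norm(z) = 1.43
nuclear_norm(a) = 1.25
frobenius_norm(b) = 0.65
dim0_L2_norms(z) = [0.82, 0.85, 0.96]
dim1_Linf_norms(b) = [0.21, 0.33, 0.37]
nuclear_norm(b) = 1.10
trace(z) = -0.61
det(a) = 0.00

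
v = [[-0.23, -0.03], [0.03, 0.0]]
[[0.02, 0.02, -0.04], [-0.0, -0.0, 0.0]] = v@ [[-0.09, -0.12, 0.12], [0.13, 0.17, 0.38]]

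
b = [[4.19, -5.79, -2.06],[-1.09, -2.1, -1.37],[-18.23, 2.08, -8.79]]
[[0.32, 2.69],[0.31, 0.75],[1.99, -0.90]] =b @ [[-0.04, 0.15], [-0.03, -0.26], [-0.15, -0.27]]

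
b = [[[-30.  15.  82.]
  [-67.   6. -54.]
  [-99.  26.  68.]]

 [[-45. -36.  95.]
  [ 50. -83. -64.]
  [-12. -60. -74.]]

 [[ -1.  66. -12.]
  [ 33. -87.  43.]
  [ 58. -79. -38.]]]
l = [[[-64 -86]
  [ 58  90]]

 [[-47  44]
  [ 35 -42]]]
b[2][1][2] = 43.0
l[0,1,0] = 58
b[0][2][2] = 68.0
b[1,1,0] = 50.0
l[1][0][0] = -47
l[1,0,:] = [-47, 44]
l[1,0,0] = -47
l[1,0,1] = 44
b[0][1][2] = -54.0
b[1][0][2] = 95.0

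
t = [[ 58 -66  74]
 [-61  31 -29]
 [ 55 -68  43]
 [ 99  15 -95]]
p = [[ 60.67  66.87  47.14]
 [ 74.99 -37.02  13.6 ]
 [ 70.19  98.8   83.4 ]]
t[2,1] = -68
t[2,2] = 43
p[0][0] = 60.67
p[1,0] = 74.99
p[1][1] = -37.02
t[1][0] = -61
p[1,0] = 74.99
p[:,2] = [47.14, 13.6, 83.4]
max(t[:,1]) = 31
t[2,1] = -68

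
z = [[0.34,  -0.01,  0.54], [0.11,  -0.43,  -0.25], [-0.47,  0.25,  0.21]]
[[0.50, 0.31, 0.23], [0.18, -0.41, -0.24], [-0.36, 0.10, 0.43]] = z@[[0.7,0.39,-0.59], [-0.52,0.85,-0.05], [0.48,0.35,0.8]]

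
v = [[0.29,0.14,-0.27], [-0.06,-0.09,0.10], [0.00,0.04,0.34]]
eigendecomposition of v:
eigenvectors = [[0.42, 0.99, -0.92], [-0.91, -0.15, 0.20], [0.09, 0.07, 0.35]]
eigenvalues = [-0.07, 0.25, 0.36]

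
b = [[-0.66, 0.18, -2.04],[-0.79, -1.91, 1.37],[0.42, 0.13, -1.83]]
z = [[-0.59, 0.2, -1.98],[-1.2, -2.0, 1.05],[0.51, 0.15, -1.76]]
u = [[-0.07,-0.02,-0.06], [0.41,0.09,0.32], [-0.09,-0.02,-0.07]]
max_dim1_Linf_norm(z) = 2.0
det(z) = -3.96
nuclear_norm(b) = 5.69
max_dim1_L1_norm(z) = 4.25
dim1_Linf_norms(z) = [1.98, 2.0, 1.76]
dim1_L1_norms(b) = [2.88, 4.07, 2.38]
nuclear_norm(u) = 0.55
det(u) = 0.00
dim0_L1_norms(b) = [1.87, 2.22, 5.24]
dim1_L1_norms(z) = [2.77, 4.25, 2.42]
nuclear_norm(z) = 5.76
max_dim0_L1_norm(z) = 4.79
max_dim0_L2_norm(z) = 2.85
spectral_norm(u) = 0.55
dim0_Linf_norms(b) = [0.79, 1.91, 2.04]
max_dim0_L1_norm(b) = 5.24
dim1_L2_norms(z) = [2.08, 2.56, 1.84]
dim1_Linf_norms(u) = [0.07, 0.41, 0.09]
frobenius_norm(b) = 3.78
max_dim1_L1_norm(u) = 0.82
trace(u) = -0.05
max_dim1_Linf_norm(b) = 2.04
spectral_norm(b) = 3.31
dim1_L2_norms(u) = [0.09, 0.53, 0.12]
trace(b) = -4.40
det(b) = -3.77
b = z + u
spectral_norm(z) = 3.16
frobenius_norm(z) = 3.77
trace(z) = -4.35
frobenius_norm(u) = 0.55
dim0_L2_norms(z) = [1.43, 2.02, 2.85]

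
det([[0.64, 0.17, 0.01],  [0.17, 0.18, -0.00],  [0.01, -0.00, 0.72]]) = 0.062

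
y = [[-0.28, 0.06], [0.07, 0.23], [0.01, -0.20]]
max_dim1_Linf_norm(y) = 0.28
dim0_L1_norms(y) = [0.36, 0.49]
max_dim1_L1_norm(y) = 0.34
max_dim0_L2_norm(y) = 0.31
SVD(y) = [[-0.36, 0.91], [-0.68, -0.39], [0.64, 0.10]] @ diag([0.3115038788541807, 0.28786339374571385]) @ [[0.19, -0.98],[-0.98, -0.19]]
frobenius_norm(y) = 0.42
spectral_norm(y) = 0.31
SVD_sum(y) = [[-0.02, 0.11], [-0.04, 0.21], [0.04, -0.19]] + [[-0.26, -0.05], [0.11, 0.02], [-0.03, -0.01]]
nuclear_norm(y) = 0.60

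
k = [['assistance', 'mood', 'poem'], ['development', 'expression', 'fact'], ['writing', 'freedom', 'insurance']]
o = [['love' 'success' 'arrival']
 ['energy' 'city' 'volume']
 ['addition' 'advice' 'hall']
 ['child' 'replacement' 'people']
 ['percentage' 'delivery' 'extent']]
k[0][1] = 'mood'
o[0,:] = ['love', 'success', 'arrival']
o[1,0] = 'energy'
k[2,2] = 'insurance'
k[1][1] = 'expression'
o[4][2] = 'extent'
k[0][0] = 'assistance'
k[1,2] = 'fact'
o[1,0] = 'energy'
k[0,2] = 'poem'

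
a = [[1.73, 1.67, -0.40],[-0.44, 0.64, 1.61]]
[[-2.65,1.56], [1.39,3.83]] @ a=[[-5.27, -3.43, 3.57], [0.72, 4.77, 5.61]]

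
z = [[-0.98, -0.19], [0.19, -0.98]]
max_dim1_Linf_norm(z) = 0.98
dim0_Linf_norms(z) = [0.98, 0.98]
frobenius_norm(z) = 1.41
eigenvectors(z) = [[0.71+0.00j, (0.71-0j)], [0.00-0.71j, 0.00+0.71j]]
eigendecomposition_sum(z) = [[-0.49+0.09j, -0.10-0.49j], [(0.09+0.49j), (-0.49+0.09j)]] + [[(-0.49-0.09j), -0.10+0.49j], [0.09-0.49j, (-0.49-0.09j)]]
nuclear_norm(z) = 2.00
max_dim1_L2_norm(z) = 1.0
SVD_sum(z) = [[-0.98, 0.00], [0.19, 0.00]] + [[0.0, -0.19],  [0.00, -0.98]]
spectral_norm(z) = 1.00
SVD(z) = [[-0.98, 0.19], [0.19, 0.98]] @ diag([0.9982484660644363, 0.9982484660644363]) @ [[1.0, 0.0], [-0.00, -1.00]]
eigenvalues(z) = [(-0.98+0.19j), (-0.98-0.19j)]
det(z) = 1.00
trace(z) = -1.96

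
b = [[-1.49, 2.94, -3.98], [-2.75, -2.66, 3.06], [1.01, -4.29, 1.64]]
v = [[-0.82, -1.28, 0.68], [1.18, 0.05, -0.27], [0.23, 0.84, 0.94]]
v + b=[[-2.31, 1.66, -3.30], [-1.57, -2.61, 2.79], [1.24, -3.45, 2.58]]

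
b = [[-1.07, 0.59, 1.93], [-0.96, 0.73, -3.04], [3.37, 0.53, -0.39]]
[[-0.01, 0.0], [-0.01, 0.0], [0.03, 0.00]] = b@[[0.01,0.0],[0.00,0.0],[-0.00,-0.0]]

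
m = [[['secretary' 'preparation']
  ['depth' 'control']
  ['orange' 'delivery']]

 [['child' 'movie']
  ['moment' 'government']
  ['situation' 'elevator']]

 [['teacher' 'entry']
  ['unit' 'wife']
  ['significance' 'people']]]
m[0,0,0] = 'secretary'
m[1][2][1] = 'elevator'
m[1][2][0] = 'situation'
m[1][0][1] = 'movie'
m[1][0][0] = 'child'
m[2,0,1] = 'entry'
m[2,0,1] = 'entry'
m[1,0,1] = 'movie'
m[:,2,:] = [['orange', 'delivery'], ['situation', 'elevator'], ['significance', 'people']]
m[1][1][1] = 'government'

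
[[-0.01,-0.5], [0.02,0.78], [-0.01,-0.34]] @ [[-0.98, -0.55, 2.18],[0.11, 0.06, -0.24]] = [[-0.05, -0.02, 0.1], [0.07, 0.04, -0.14], [-0.03, -0.01, 0.06]]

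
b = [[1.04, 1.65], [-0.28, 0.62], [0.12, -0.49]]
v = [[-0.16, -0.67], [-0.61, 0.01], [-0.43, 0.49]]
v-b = [[-1.20, -2.32], [-0.33, -0.61], [-0.55, 0.98]]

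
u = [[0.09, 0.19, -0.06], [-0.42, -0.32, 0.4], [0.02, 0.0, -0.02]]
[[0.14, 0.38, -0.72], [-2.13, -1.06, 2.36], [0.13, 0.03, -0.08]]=u@[[3.84, -0.48, -1.14], [-2.02, 1.67, -2.37], [-2.9, -1.81, 2.80]]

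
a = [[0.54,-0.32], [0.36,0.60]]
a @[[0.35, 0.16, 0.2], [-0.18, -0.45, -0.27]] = [[0.25,  0.23,  0.19], [0.02,  -0.21,  -0.09]]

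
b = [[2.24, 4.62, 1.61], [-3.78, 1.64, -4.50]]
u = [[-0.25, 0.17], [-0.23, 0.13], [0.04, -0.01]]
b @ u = [[-1.56, 0.97], [0.39, -0.38]]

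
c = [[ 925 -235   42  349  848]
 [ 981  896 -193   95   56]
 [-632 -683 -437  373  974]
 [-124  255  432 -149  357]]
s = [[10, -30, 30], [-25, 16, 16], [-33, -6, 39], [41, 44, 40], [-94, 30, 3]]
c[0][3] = 349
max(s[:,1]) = 44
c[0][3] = 349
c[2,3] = 373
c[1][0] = 981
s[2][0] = -33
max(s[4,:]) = 30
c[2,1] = -683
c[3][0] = -124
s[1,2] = 16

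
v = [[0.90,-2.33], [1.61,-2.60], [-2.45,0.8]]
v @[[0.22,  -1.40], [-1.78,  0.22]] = [[4.35, -1.77], [4.98, -2.83], [-1.96, 3.61]]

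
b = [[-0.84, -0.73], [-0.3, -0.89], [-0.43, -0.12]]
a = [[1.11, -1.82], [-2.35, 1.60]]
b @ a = [[0.78, 0.36], [1.76, -0.88], [-0.2, 0.59]]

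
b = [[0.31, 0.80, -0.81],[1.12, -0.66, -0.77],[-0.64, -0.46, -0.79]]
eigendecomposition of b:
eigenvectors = [[-0.75, -0.62, -0.15], [-0.57, 0.42, 0.84], [0.35, -0.66, 0.53]]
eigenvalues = [1.3, -1.1, -1.34]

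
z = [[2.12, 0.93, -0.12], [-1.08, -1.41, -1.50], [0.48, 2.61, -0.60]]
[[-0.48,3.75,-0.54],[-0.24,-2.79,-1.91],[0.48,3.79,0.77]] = z @ [[-0.34, 1.24, -0.47], [0.28, 1.19, 0.62], [0.14, -0.15, 1.03]]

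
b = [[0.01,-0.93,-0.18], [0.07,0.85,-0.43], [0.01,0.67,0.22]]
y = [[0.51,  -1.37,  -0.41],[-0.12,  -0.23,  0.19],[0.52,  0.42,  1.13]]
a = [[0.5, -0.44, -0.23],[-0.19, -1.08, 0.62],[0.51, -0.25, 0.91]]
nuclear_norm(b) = 1.97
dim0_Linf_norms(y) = [0.52, 1.37, 1.13]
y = a + b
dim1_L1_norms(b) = [1.12, 1.35, 0.9]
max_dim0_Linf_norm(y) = 1.37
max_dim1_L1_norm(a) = 1.89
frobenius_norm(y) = 2.03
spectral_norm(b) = 1.43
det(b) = 0.02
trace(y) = 1.41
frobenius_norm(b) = 1.52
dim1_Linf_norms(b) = [0.93, 0.85, 0.67]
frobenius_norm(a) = 1.80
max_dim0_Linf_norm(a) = 1.08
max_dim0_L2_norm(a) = 1.19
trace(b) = 1.08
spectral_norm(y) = 1.69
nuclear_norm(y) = 3.07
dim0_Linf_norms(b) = [0.07, 0.93, 0.43]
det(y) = -0.52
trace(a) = 0.33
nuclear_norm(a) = 2.92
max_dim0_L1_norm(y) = 2.02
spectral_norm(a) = 1.48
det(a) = -0.77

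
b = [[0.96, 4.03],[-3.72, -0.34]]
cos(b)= [[20.48, -7.32], [6.76, 22.84]]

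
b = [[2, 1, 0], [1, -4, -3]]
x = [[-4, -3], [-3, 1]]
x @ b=[[-11, 8, 9], [-5, -7, -3]]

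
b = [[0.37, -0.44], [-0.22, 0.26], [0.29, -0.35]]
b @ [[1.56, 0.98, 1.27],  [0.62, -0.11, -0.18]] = [[0.30, 0.41, 0.55],[-0.18, -0.24, -0.33],[0.24, 0.32, 0.43]]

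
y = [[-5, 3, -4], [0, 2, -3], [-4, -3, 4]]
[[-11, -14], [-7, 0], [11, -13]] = y@[[0, 3], [-5, 3], [-1, 2]]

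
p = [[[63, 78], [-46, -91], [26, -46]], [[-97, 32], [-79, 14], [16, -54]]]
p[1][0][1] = 32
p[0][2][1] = -46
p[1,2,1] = -54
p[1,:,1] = [32, 14, -54]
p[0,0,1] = 78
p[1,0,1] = 32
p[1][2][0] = 16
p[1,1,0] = -79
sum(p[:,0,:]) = 76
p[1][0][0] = -97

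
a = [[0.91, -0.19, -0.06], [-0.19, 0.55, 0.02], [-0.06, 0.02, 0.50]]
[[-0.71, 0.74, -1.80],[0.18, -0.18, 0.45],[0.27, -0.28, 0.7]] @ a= [[-0.68, 0.51, -0.84], [0.17, -0.12, 0.21], [0.26, -0.19, 0.33]]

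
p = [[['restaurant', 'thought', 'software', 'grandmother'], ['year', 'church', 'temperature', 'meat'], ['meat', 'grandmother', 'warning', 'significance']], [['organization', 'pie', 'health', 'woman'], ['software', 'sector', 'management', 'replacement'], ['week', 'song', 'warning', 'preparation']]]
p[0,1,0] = 'year'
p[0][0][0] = 'restaurant'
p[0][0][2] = 'software'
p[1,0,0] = 'organization'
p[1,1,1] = 'sector'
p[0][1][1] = 'church'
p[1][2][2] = 'warning'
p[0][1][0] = 'year'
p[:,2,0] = ['meat', 'week']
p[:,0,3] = ['grandmother', 'woman']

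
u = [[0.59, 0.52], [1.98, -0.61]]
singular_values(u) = [2.12, 0.66]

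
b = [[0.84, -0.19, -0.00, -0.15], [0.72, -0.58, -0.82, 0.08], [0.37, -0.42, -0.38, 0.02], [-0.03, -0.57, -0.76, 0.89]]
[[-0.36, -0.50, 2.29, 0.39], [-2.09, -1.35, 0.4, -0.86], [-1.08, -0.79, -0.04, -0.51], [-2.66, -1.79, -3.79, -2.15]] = b@ [[-0.48,-0.54,2.82,0.47], [0.76,1.11,2.44,1.01], [1.46,0.28,0.01,0.63], [-1.27,-1.08,-2.59,-1.22]]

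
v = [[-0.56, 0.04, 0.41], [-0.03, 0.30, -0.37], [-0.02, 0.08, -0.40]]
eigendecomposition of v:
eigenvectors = [[-0.11,-0.99,0.92],[-0.99,-0.09,0.21],[-0.12,-0.12,0.33]]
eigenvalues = [0.25, -0.51, -0.4]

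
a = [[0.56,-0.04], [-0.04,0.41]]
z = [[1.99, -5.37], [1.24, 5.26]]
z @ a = [[1.33, -2.28], [0.48, 2.11]]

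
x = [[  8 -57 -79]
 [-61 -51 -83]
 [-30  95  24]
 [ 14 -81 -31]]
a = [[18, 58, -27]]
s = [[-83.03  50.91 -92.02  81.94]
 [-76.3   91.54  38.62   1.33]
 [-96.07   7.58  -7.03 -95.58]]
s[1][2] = 38.62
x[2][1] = 95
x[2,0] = -30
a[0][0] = 18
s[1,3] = 1.33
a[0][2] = -27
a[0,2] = -27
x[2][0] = -30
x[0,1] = -57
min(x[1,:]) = -83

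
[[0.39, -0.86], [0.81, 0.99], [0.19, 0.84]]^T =[[0.39,0.81,0.19],[-0.86,0.99,0.84]]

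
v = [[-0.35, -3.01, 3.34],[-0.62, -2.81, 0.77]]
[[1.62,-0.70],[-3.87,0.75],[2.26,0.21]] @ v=[[-0.13,-2.91,4.87], [0.89,9.54,-12.35], [-0.92,-7.39,7.71]]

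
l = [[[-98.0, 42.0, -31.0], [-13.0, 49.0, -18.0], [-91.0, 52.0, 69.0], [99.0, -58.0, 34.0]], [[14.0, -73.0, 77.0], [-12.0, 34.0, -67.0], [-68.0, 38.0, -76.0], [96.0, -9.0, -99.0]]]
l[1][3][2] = -99.0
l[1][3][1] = -9.0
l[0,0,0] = -98.0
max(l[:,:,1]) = 52.0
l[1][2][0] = -68.0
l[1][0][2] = 77.0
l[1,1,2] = -67.0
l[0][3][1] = -58.0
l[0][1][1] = 49.0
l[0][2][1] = 52.0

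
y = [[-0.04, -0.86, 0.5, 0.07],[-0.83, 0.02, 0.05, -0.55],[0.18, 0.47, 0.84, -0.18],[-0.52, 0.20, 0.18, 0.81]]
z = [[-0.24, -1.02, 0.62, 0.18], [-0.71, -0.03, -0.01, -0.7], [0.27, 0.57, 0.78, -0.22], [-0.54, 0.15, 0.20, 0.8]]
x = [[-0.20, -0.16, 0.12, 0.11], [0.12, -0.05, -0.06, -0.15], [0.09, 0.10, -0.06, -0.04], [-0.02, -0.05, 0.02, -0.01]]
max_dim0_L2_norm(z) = 1.18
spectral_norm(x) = 0.37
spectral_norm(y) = 1.00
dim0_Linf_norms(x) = [0.2, 0.16, 0.12, 0.15]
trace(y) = 1.63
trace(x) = -0.32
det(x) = 0.00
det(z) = -1.19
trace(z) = 1.31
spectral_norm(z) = 1.30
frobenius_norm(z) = 2.14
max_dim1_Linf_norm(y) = 0.86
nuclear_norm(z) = 4.22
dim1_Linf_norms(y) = [0.86, 0.83, 0.84, 0.81]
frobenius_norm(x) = 0.40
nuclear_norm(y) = 3.99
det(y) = -0.99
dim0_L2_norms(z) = [0.96, 1.18, 1.02, 1.1]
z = x + y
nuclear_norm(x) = 0.54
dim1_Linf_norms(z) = [1.02, 0.71, 0.78, 0.8]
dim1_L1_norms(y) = [1.47, 1.45, 1.67, 1.71]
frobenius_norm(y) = 2.00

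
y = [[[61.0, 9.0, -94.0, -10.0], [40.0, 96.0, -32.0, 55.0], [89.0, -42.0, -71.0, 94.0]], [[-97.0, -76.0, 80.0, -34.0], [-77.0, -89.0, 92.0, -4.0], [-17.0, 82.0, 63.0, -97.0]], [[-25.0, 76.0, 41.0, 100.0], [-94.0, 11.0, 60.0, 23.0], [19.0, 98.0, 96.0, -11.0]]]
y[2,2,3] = -11.0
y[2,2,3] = -11.0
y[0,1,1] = 96.0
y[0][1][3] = 55.0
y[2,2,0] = 19.0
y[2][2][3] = -11.0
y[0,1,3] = 55.0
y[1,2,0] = -17.0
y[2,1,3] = 23.0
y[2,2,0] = 19.0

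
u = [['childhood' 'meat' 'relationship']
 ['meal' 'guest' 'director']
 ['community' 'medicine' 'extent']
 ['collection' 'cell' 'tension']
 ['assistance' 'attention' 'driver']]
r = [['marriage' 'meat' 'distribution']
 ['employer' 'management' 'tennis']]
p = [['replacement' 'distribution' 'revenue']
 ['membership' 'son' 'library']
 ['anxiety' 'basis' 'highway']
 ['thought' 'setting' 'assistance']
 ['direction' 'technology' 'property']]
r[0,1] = 'meat'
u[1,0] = 'meal'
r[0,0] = 'marriage'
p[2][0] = 'anxiety'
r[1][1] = 'management'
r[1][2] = 'tennis'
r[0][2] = 'distribution'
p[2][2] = 'highway'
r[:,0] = ['marriage', 'employer']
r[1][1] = 'management'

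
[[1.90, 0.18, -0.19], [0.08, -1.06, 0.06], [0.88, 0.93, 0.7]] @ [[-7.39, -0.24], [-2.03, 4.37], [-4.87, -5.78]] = [[-13.48, 1.43],[1.27, -5.0],[-11.8, -0.19]]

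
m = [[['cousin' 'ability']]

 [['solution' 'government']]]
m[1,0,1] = 'government'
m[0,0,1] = 'ability'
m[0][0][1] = 'ability'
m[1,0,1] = 'government'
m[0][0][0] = 'cousin'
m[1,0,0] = 'solution'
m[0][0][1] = 'ability'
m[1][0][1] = 'government'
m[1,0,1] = 'government'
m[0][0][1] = 'ability'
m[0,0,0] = 'cousin'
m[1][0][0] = 'solution'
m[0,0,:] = ['cousin', 'ability']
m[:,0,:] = [['cousin', 'ability'], ['solution', 'government']]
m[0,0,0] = 'cousin'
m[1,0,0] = 'solution'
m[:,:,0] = [['cousin'], ['solution']]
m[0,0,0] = 'cousin'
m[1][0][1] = 'government'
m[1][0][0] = 'solution'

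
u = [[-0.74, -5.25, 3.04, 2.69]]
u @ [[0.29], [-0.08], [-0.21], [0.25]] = [[0.24]]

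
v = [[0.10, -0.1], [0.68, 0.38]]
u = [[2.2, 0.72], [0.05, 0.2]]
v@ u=[[0.22, 0.05], [1.52, 0.57]]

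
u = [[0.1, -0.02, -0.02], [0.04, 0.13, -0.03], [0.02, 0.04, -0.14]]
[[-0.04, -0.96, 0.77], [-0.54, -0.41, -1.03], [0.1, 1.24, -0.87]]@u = [[-0.03, -0.09, -0.08], [-0.09, -0.08, 0.17], [0.04, 0.12, 0.08]]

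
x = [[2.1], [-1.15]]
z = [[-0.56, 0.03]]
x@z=[[-1.18, 0.06], [0.64, -0.03]]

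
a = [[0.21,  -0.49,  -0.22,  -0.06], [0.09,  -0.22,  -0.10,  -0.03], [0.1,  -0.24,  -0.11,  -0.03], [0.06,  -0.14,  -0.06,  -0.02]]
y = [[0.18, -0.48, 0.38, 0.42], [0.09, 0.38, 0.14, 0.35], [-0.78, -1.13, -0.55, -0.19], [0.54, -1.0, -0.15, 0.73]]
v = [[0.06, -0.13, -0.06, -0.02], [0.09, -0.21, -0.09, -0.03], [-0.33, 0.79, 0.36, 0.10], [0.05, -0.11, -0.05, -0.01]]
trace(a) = -0.14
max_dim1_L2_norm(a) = 0.58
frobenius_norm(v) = 0.99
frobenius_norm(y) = 2.22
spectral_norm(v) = 0.99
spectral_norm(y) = 1.73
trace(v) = 0.20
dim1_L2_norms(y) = [0.76, 0.54, 1.49, 1.36]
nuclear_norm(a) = 0.72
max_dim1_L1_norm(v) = 1.58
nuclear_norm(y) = 3.74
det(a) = -0.00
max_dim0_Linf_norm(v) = 0.79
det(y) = 0.27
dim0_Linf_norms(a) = [0.21, 0.49, 0.22, 0.06]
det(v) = -0.00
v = y @ a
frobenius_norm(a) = 0.72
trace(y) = 0.74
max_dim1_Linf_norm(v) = 0.79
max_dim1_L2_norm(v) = 0.93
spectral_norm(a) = 0.72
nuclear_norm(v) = 1.01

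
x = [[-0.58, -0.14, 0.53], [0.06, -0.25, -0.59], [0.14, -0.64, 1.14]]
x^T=[[-0.58, 0.06, 0.14], [-0.14, -0.25, -0.64], [0.53, -0.59, 1.14]]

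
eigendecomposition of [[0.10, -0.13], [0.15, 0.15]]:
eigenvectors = [[(0.12-0.67j), 0.12+0.67j],  [(-0.73+0j), -0.73-0.00j]]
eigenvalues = [(0.13+0.14j), (0.13-0.14j)]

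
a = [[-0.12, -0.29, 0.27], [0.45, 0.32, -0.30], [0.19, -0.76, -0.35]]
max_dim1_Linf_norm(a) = 0.76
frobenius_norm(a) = 1.14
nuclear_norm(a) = 1.74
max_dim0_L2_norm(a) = 0.87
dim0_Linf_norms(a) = [0.45, 0.76, 0.35]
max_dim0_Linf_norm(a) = 0.76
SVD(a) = [[0.26, 0.45, 0.85], [-0.28, -0.81, 0.51], [0.92, -0.37, -0.09]] @ diag([0.8838814142936612, 0.7049603520129543, 0.1558350010620487]) @ [[0.02, -0.98, -0.19], [-0.7, -0.15, 0.70], [0.72, -0.12, 0.69]]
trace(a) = -0.15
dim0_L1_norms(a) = [0.76, 1.37, 0.92]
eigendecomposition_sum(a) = [[(-0.1+0j), 0.07-0.00j, (0.13-0j)], [0.15-0.00j, (-0.11+0j), (-0.2+0j)], [0.37-0.00j, (-0.27+0j), (-0.5+0j)]] + [[(-0.01+0.26j), -0.18+0.23j, 0.07-0.03j], [0.15-0.11j, 0.21-0.01j, (-0.05-0.03j)], [-0.09+0.25j, (-0.25+0.17j), 0.08-0.01j]] + [[(-0.01-0.26j),(-0.18-0.23j),(0.07+0.03j)],[(0.15+0.11j),0.21+0.01j,(-0.05+0.03j)],[-0.09-0.25j,-0.25-0.17j,(0.08+0.01j)]]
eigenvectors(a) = [[(-0.23+0j), (0.6-0.18j), 0.60+0.18j],[(0.37+0j), (-0.38-0.25j), -0.38+0.25j],[(0.9+0j), (0.64+0j), (0.64-0j)]]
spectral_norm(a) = 0.88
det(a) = -0.10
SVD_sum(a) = [[0.0, -0.23, -0.04], [-0.01, 0.24, 0.05], [0.02, -0.8, -0.16]] + [[-0.22, -0.05, 0.22], [0.4, 0.09, -0.40], [0.18, 0.04, -0.18]] + [[0.1,-0.02,0.09], [0.06,-0.01,0.05], [-0.01,0.00,-0.01]]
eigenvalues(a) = [(-0.71+0j), (0.28+0.24j), (0.28-0.24j)]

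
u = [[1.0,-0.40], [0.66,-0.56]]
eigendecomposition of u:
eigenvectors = [[0.90, 0.28], [0.43, 0.96]]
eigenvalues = [0.81, -0.37]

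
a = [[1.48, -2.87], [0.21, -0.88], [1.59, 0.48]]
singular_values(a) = [3.36, 1.64]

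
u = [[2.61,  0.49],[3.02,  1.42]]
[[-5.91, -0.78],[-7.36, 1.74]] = u@[[-2.15, -0.88], [-0.61, 3.10]]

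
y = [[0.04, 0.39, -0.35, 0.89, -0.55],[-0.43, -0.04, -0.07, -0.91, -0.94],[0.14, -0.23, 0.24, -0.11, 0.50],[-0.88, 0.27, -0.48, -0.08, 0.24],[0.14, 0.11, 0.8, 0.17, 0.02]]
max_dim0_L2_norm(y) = 1.29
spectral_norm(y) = 1.50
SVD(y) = [[-0.11, 0.84, 0.33, -0.06, -0.4], [0.85, -0.18, 0.41, -0.08, -0.25], [-0.23, -0.36, -0.21, 0.05, -0.88], [0.35, 0.28, -0.74, -0.50, -0.05], [-0.29, -0.22, 0.36, -0.86, 0.03]] @ diag([1.502975495406046, 1.3033588243280818, 1.0844318360113043, 0.610100153052089, 0.053905765424872215]) @ [[-0.50,0.03,-0.32,-0.62,-0.52], [-0.17,0.36,-0.52,0.69,-0.32], [0.47,0.00,0.41,0.07,-0.78], [0.59,-0.43,-0.67,-0.15,-0.01], [0.39,0.83,-0.11,-0.35,0.15]]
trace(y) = 0.18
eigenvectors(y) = [[-0.47-0.32j, -0.47+0.32j, (0.37-0.04j), 0.37+0.04j, -0.53+0.00j], [(0.59+0j), (0.59-0j), 0.77+0.00j, (0.77-0j), -0.53+0.00j], [0.03+0.19j, (0.03-0.19j), -0.18+0.11j, (-0.18-0.11j), (0.46+0j)], [(0.19-0.51j), 0.19+0.51j, -0.32+0.03j, (-0.32-0.03j), (0.25+0j)], [(0.02-0.05j), (0.02+0.05j), 0.32-0.14j, 0.32+0.14j, (0.4+0j)]]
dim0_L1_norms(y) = [1.63, 1.04, 1.94, 2.16, 2.25]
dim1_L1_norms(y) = [2.22, 2.39, 1.22, 1.95, 1.24]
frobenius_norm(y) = 2.35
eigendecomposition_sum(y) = [[(-0+0.44j), 0.16-0.13j, -0.09+0.22j, (0.46+0.15j), (0.03+0.08j)], [(-0.26-0.38j), -0.06+0.21j, (-0.05-0.24j), (-0.48+0.14j), -0.07-0.05j], [(0.11-0.1j), -0.07-0.01j, 0.07-0.03j, (-0.07-0.15j), (0.01-0.02j)], [(-0.41+0.1j), 0.16+0.12j, (-0.22-0.03j), -0.03+0.46j, (-0.07+0.04j)], [-0.04+0.01j, 0.02+0.01j, (-0.02-0j), -0.00+0.05j, (-0.01+0j)]] + [[(-0-0.44j), 0.16+0.13j, -0.09-0.22j, 0.46-0.15j, (0.03-0.08j)], [(-0.26+0.38j), -0.06-0.21j, -0.05+0.24j, (-0.48-0.14j), (-0.07+0.05j)], [0.11+0.10j, -0.07+0.01j, (0.07+0.03j), (-0.07+0.15j), 0.01+0.02j], [-0.41-0.10j, 0.16-0.12j, (-0.22+0.03j), -0.03-0.46j, -0.07-0.04j], [(-0.04-0.01j), 0.02-0.01j, (-0.02+0j), -0.00-0.05j, (-0.01-0j)]] + [[(0.05+0.15j), (0.02+0.09j), 0.16+0.33j, 0.04+0.03j, -0.11-0.07j],[(0.07+0.32j), (0.03+0.2j), (0.26+0.71j), 0.07+0.08j, -0.22-0.18j],[(-0.06-0.07j), -0.03-0.04j, -0.16-0.13j, -0.03-0.01j, (0.08+0.01j)],[(-0.04-0.13j), (-0.02-0.08j), (-0.13-0.29j), (-0.03-0.03j), 0.10+0.07j],[0.09+0.12j, 0.05+0.08j, (0.24+0.25j), (0.05+0.02j), -0.12-0.03j]] + [[0.05-0.15j,0.02-0.09j,0.16-0.33j,(0.04-0.03j),(-0.11+0.07j)], [0.07-0.32j,0.03-0.20j,(0.26-0.71j),(0.07-0.08j),(-0.22+0.18j)], [(-0.06+0.07j),-0.03+0.04j,-0.16+0.13j,(-0.03+0.01j),(0.08-0.01j)], [-0.04+0.13j,(-0.02+0.08j),-0.13+0.29j,(-0.03+0.03j),(0.1-0.07j)], [0.09-0.12j,(0.05-0.08j),0.24-0.25j,0.05-0.02j,(-0.12+0.03j)]] + [[(-0.06-0j), 0.03-0.00j, -0.49-0.00j, (-0.11+0j), -0.38+0.00j], [(-0.06-0j), (0.03-0j), (-0.49-0j), (-0.11+0j), -0.38+0.00j], [0.05+0.00j, -0.02+0.00j, (0.42+0j), 0.09-0.00j, (0.32-0j)], [0.03+0.00j, -0.01+0.00j, (0.23+0j), 0.05-0.00j, 0.18-0.00j], [(0.04+0j), (-0.02+0j), (0.36+0j), 0.08-0.00j, (0.28-0j)]]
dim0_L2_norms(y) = [1.0, 0.54, 1.03, 1.29, 1.22]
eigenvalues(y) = [(-0.02+1.08j), (-0.02-1.08j), (-0.24+0.15j), (-0.24-0.15j), (0.72+0j)]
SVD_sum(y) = [[0.08,-0.00,0.05,0.1,0.08], [-0.64,0.03,-0.41,-0.79,-0.67], [0.17,-0.01,0.11,0.21,0.18], [-0.26,0.01,-0.17,-0.32,-0.27], [0.22,-0.01,0.14,0.27,0.23]] + [[-0.18,0.40,-0.58,0.75,-0.35],[0.04,-0.08,0.12,-0.16,0.07],[0.08,-0.17,0.24,-0.32,0.15],[-0.06,0.13,-0.19,0.25,-0.11],[0.05,-0.10,0.15,-0.20,0.09]] + [[0.17,0.0,0.15,0.02,-0.28], [0.21,0.00,0.18,0.03,-0.34], [-0.11,-0.00,-0.1,-0.02,0.18], [-0.38,-0.00,-0.33,-0.05,0.62], [0.18,0.0,0.16,0.03,-0.3]] + [[-0.02, 0.01, 0.02, 0.01, 0.0],[-0.03, 0.02, 0.03, 0.01, 0.00],[0.02, -0.01, -0.02, -0.0, -0.0],[-0.18, 0.13, 0.2, 0.04, 0.00],[-0.31, 0.22, 0.35, 0.08, 0.01]] + [[-0.01, -0.02, 0.00, 0.01, -0.00], [-0.01, -0.01, 0.0, 0.0, -0.00], [-0.02, -0.04, 0.01, 0.02, -0.01], [-0.00, -0.00, 0.0, 0.00, -0.00], [0.00, 0.0, -0.00, -0.00, 0.0]]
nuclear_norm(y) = 4.55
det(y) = 0.07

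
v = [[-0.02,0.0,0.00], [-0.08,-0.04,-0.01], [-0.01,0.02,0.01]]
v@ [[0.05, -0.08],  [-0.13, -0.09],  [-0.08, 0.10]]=[[-0.0, 0.0], [0.00, 0.01], [-0.00, 0.0]]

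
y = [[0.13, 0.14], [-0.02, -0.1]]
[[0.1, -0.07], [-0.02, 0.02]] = y @ [[0.63, -0.49],  [0.10, -0.08]]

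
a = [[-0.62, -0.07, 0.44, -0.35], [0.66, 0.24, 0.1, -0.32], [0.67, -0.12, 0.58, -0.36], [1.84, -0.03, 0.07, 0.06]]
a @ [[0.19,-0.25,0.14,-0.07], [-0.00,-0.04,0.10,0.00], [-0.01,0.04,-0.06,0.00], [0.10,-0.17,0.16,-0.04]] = [[-0.16, 0.23, -0.18, 0.06],  [0.09, -0.12, 0.06, -0.03],  [0.09, -0.08, -0.01, -0.03],  [0.35, -0.47, 0.26, -0.13]]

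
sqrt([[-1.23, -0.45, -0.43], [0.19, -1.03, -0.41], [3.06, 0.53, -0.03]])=[[(0.18-0.02j), (-0.44+0.01j), -0.41-0.00j],[1.00-0.80j, -0.22+0.56j, (-0.18-0.2j)],[(2.05+0.86j), 1.13-0.61j, (1.09+0.22j)]]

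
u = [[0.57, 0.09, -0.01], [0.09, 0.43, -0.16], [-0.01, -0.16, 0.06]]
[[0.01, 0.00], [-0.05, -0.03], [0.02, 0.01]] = u@ [[0.03, 0.01], [-0.12, -0.06], [0.02, 0.01]]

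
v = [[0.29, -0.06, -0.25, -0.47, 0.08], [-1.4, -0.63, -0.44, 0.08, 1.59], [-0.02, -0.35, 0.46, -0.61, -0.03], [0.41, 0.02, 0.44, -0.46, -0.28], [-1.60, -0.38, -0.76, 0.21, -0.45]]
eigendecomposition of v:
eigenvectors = [[(0.03-0.01j), 0.03+0.01j, 0.26+0.27j, (0.26-0.27j), (0.27+0j)],[(0.84+0j), 0.84-0.00j, -0.77+0.00j, -0.77-0.00j, -0.85+0.00j],[(0.12+0.09j), 0.12-0.09j, (0.13-0.37j), (0.13+0.37j), -0.02+0.00j],[(-0.13-0.05j), (-0.13+0.05j), (0.18-0.13j), 0.18+0.13j, 0.45+0.00j],[(0.05+0.51j), (0.05-0.51j), (-0.25-0.08j), -0.25+0.08j, (0.03+0j)]]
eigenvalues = [(-0.66+0.93j), (-0.66-0.93j), (0.41+0.45j), (0.41-0.45j), (-0.29+0j)]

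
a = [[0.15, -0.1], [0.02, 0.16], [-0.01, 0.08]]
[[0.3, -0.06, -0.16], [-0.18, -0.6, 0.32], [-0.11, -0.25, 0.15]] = a@ [[1.19, -2.69, 0.27], [-1.25, -3.44, 1.96]]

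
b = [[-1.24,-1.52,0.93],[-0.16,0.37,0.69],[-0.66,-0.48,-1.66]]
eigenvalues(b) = [(-1.53+0.98j), (-1.53-0.98j), (0.53+0j)]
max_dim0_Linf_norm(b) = 1.66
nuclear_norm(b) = 4.55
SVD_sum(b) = [[-1.18, -1.42, 1.11], [-0.11, -0.13, 0.10], [0.1, 0.12, -0.09]] + [[-0.08, -0.08, -0.18],[0.24, 0.25, 0.58],[-0.65, -0.69, -1.57]] + [[0.02,-0.02,-0.00], [-0.29,0.25,0.01], [-0.11,0.09,0.00]]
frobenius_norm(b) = 2.96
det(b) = 1.75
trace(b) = -2.53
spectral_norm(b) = 2.18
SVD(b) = [[0.99, 0.11, 0.06], [0.09, -0.34, -0.94], [-0.08, 0.93, -0.35]] @ diag([2.1767235621347494, 1.9669237203724212, 0.4076586958274318]) @ [[-0.55,-0.66,0.52], [-0.35,-0.38,-0.86], [0.76,-0.65,-0.03]]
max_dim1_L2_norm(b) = 2.17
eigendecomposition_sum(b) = [[(-0.65+0.44j), -0.57+0.34j, (0.51+1.09j)], [-0.04+0.20j, -0.04+0.16j, 0.29+0.11j], [-0.33-0.50j, (-0.25-0.44j), -0.83+0.37j]] + [[-0.65-0.44j, -0.57-0.34j, (0.51-1.09j)],[-0.04-0.20j, -0.04-0.16j, 0.29-0.11j],[(-0.33+0.5j), (-0.25+0.44j), (-0.83-0.37j)]] + [[0.07-0.00j, (-0.38+0j), (-0.09+0j)], [-0.08+0.00j, (0.46-0j), 0.11-0.00j], [(-0+0j), 0.02-0.00j, 0.00-0.00j]]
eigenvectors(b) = [[0.78+0.00j, 0.78-0.00j, 0.64+0.00j], [(0.14-0.14j), 0.14+0.14j, -0.76+0.00j], [-0.01+0.59j, -0.01-0.59j, (-0.03+0j)]]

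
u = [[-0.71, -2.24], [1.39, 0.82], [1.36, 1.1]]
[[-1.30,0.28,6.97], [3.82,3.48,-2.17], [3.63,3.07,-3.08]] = u@[[2.96,3.17,0.34],  [-0.36,-1.13,-3.22]]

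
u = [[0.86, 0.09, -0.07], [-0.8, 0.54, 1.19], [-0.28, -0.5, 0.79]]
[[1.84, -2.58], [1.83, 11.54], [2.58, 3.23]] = u @ [[2.52, -2.98], [-0.85, 4.29], [3.62, 5.75]]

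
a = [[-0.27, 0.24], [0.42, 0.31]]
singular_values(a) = [0.53, 0.35]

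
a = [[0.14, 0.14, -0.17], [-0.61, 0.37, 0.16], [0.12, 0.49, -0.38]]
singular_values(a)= [0.74, 0.67, 0.0]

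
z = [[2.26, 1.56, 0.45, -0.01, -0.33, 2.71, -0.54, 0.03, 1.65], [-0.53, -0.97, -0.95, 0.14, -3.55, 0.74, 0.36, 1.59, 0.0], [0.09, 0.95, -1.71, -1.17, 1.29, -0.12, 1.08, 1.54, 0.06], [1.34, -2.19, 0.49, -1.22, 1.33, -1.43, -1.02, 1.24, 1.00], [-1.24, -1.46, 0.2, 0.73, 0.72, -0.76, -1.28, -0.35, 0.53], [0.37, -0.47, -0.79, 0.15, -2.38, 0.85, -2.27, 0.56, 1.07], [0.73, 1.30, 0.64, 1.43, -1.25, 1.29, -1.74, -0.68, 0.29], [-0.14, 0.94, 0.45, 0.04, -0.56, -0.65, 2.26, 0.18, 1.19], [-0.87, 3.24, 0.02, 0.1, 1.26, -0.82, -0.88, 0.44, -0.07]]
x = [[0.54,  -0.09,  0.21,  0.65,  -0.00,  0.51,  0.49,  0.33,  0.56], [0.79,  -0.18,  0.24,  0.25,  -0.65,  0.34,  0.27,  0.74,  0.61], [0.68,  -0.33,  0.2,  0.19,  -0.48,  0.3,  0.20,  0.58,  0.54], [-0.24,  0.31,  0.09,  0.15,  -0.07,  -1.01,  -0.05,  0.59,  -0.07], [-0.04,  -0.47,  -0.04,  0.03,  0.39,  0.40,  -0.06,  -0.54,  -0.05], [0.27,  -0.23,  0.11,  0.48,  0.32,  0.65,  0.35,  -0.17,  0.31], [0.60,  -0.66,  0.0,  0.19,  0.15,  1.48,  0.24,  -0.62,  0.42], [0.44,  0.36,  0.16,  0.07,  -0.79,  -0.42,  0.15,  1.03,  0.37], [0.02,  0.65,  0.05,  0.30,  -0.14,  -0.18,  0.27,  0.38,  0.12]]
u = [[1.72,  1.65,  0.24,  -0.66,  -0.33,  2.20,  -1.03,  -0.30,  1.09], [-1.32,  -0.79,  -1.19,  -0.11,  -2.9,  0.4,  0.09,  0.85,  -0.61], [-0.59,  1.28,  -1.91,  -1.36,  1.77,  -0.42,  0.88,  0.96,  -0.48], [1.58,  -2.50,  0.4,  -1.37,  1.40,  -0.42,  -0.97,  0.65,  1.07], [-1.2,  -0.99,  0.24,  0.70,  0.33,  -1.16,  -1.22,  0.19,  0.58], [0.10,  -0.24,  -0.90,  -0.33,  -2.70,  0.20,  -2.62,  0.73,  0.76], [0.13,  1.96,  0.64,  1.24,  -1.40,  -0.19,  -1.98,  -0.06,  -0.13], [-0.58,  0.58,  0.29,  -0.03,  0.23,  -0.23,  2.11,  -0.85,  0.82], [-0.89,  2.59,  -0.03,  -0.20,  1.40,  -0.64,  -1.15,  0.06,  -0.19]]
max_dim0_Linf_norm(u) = 2.9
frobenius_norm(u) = 10.36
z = x + u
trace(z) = -1.70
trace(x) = 3.14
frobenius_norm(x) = 4.00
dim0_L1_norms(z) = [7.57, 13.08, 5.7, 4.99, 12.67, 9.37, 11.43, 6.61, 5.86]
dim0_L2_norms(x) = [1.44, 1.23, 0.44, 0.95, 1.26, 2.11, 0.8, 1.8, 1.19]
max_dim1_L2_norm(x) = 1.91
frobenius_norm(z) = 10.87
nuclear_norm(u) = 25.76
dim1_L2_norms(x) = [1.3, 1.52, 1.28, 1.25, 0.91, 1.07, 1.91, 1.54, 0.89]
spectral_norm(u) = 5.79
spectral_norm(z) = 6.06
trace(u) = -4.84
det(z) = -1995.85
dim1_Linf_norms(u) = [2.2, 2.9, 1.91, 2.5, 1.22, 2.7, 1.98, 2.11, 2.59]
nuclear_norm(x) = 7.08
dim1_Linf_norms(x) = [0.65, 0.79, 0.68, 1.01, 0.54, 0.65, 1.48, 1.03, 0.65]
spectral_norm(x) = 2.81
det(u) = -431.30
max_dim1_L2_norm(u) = 4.04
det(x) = 0.00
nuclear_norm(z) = 27.81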